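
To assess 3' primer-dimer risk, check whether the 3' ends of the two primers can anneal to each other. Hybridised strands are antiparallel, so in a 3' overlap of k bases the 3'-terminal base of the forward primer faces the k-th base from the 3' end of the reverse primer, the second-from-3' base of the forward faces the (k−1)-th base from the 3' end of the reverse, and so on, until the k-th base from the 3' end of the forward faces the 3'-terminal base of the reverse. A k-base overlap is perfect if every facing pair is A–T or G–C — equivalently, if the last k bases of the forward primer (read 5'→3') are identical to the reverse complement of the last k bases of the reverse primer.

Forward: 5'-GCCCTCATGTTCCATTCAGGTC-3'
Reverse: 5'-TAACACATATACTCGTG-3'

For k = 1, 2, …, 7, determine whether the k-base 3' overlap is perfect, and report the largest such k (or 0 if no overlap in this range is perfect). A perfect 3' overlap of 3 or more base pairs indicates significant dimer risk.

Longest perfect overlap: 1 complementary base pair; below the dimer-risk threshold (threshold 3).

Last 7 bases (5'→3') — forward …TCAGGTC, reverse …ACTCGTG.
Reverse complement of the reverse primer's last 7 bases: CACGAGT; its first k bases are the reverse complement of the reverse primer's last k bases, so a perfect k-base overlap needs the forward primer's last k bases to equal them.
Comparing (forward last k vs required): k=1: C vs C ✓; k=2: TC vs CA ✗; k=3: GTC vs CAC ✗; k=4: GGTC vs CACG ✗; k=5: AGGTC vs CACGA ✗; k=6: CAGGTC vs CACGAG ✗; k=7: TCAGGTC vs CACGAGT ✗.
Only k = 1 is perfect, so the longest perfect 3' overlap is 1.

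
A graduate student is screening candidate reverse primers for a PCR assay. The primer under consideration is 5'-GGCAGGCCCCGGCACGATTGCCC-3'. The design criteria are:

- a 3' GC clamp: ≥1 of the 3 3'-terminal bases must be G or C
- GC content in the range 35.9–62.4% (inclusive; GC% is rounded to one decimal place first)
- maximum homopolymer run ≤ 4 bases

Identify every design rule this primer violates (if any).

Fails: GC content.

Base counts: A=3, T=2, G=8, C=10 (length 23).
GC clamp: 3' end CCC has 3 G/C ✓
GC content: GC 18/23 = 78.3%, outside 35.9–62.4% ✗
homopolymer run: longest run = 4 ✓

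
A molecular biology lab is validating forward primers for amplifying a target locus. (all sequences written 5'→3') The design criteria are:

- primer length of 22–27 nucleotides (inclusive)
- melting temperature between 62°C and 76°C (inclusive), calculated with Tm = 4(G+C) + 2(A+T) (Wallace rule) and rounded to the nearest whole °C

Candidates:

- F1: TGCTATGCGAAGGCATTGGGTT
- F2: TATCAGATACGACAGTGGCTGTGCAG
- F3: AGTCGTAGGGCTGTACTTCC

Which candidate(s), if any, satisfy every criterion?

F1 only.

F1 (22 nt, A=4 T=7 G=8 C=3): length 22 ✓; Tm = 2·11 + 4·11 = 66°C ✓ — passes.
F2 (26 nt, A=7 T=6 G=8 C=5): length 26 ✓; Tm = 2·13 + 4·13 = 78°C, outside 62–76°C ✗ — fails.
F3 (20 nt, A=3 T=6 G=6 C=5): length 20, outside 22–27 ✗; Tm = 2·9 + 4·11 = 62°C ✓ — fails.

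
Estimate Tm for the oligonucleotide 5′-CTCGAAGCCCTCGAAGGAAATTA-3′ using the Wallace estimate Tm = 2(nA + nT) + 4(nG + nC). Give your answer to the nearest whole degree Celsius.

68°C

Base counts: A=8, T=4, G=5, C=6 (length 23).
Tm = 2·(8+4) + 4·(5+6) = 2·12 + 4·11 = 24 + 44 = 68°C.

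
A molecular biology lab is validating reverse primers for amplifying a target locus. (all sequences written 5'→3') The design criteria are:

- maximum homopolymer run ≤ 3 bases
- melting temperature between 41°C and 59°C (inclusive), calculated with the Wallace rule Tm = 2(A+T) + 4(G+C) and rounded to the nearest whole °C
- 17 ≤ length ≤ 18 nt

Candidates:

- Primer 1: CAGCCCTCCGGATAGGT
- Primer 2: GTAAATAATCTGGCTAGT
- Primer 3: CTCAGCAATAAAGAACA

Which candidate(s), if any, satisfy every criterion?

Primer 1 (17 nt, A=3 T=3 G=5 C=6): longest run = 3 ✓; Tm = 2·6 + 4·11 = 56°C ✓; length 17 ✓ — passes.
Primer 2 (18 nt, A=6 T=6 G=4 C=2): longest run = 3 ✓; Tm = 2·12 + 4·6 = 48°C ✓; length 18 ✓ — passes.
Primer 3 (17 nt, A=9 T=2 G=2 C=4): longest run = 3 ✓; Tm = 2·11 + 4·6 = 46°C ✓; length 17 ✓ — passes.

Primer 1, Primer 2 and Primer 3.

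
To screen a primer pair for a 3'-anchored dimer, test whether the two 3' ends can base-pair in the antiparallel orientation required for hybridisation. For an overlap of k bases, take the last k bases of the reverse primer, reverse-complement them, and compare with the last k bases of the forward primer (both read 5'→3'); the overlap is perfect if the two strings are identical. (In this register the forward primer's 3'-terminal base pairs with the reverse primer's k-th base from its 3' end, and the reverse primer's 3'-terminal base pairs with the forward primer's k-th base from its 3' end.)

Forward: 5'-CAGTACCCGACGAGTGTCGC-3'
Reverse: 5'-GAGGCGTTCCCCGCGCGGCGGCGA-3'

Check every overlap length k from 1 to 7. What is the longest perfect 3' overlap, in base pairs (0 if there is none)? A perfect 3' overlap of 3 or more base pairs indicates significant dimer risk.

Last 7 bases (5'→3') — forward …GTGTCGC, reverse …GCGGCGA.
Reverse complement of the reverse primer's last 7 bases: TCGCCGC; its first k bases are the reverse complement of the reverse primer's last k bases, so a perfect k-base overlap needs the forward primer's last k bases to equal them.
Comparing (forward last k vs required): k=1: C vs T ✗; k=2: GC vs TC ✗; k=3: CGC vs TCG ✗; k=4: TCGC vs TCGC ✓; k=5: GTCGC vs TCGCC ✗; k=6: TGTCGC vs TCGCCG ✗; k=7: GTGTCGC vs TCGCCGC ✗.
Only k = 4 is perfect, so the longest perfect 3' overlap is 4.

Longest perfect overlap: 4 complementary base pairs; significant dimer risk (threshold 3).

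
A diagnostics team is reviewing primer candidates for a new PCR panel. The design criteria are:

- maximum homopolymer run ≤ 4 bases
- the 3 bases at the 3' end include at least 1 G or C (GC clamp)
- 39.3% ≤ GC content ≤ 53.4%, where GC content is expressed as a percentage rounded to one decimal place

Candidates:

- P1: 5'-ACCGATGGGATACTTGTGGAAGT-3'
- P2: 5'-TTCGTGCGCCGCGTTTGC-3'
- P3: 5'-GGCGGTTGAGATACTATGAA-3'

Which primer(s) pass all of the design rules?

P1 and P3.

P1 (23 nt, A=6 T=6 G=8 C=3): longest run = 3 ✓; 3' end AGT has 1 G/C ✓; GC 11/23 = 47.8% ✓ — passes.
P2 (18 nt, A=0 T=6 G=6 C=6): longest run = 3 ✓; 3' end TGC has 2 G/C ✓; GC 12/18 = 66.7%, outside 39.3–53.4% ✗ — fails.
P3 (20 nt, A=6 T=5 G=7 C=2): longest run = 2 ✓; 3' end GAA has 1 G/C ✓; GC 9/20 = 45.0% ✓ — passes.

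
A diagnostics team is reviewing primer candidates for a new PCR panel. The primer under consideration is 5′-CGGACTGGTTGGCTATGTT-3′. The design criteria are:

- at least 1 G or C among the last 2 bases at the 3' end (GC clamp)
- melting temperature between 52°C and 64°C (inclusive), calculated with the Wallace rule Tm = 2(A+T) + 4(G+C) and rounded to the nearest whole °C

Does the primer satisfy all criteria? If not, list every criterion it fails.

Base counts: A=2, T=7, G=7, C=3 (length 19).
GC clamp: 3' end TT has 0 G/C, need ≥1 ✗
Tm: Tm = 2·9 + 4·10 = 58°C ✓

Fails: GC clamp.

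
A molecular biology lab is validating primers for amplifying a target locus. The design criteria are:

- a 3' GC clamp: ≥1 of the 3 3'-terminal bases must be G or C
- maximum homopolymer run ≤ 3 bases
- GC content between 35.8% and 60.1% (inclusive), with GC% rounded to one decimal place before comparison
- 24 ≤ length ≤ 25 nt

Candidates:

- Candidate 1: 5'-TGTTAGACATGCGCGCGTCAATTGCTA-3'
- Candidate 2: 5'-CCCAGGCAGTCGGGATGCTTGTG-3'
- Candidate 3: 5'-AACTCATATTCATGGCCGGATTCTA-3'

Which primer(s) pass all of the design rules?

Candidate 1 (27 nt, A=6 T=8 G=7 C=6): 3' end CTA has 1 G/C ✓; longest run = 2 ✓; GC 13/27 = 48.1% ✓; length 27, outside 24–25 ✗ — fails.
Candidate 2 (23 nt, A=3 T=5 G=9 C=6): 3' end GTG has 2 G/C ✓; longest run = 3 ✓; GC 15/23 = 65.2%, outside 35.8–60.1% ✗; length 23, outside 24–25 ✗ — fails.
Candidate 3 (25 nt, A=7 T=8 G=4 C=6): 3' end CTA has 1 G/C ✓; longest run = 2 ✓; GC 10/25 = 40.0% ✓; length 25 ✓ — passes.

Candidate 3 only.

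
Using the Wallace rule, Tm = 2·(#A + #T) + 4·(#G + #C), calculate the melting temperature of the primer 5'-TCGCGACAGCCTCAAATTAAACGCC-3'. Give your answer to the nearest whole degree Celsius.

76°C

Base counts: A=8, T=4, G=4, C=9 (length 25).
Tm = 2·(8+4) + 4·(4+9) = 2·12 + 4·13 = 24 + 52 = 76°C.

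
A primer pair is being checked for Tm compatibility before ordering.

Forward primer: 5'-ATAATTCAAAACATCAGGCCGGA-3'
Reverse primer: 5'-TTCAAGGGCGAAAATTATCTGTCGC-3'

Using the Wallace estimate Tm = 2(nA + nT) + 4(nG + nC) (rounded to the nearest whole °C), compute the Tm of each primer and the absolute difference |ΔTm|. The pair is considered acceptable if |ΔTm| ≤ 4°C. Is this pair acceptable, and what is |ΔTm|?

|ΔTm| = 8°C; the pair is not acceptable.

Forward: A=10 T=4 G=4 C=5 → Tm = 2·14 + 4·9 = 64°C.
Reverse: A=7 T=7 G=6 C=5 → Tm = 2·14 + 4·11 = 72°C.
|ΔTm| = |64 − 72| = 8°C, > 4°C.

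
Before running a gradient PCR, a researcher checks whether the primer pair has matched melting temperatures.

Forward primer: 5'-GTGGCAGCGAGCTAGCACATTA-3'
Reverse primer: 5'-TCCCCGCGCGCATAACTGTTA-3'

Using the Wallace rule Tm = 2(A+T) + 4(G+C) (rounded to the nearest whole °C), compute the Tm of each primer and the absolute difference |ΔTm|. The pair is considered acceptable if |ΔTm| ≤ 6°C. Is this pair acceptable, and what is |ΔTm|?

Forward: A=6 T=4 G=7 C=5 → Tm = 2·10 + 4·12 = 68°C.
Reverse: A=4 T=5 G=4 C=8 → Tm = 2·9 + 4·12 = 66°C.
|ΔTm| = |68 − 66| = 2°C, ≤ 6°C.

|ΔTm| = 2°C; the pair is acceptable.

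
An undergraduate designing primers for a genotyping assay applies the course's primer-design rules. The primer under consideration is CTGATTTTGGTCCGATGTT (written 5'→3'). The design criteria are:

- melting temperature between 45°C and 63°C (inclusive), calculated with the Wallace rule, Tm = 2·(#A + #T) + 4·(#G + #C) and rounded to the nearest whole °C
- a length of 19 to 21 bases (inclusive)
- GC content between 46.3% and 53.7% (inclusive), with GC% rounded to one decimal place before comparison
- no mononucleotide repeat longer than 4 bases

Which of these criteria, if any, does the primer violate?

Fails: GC content.

Base counts: A=2, T=9, G=5, C=3 (length 19).
Tm: Tm = 2·11 + 4·8 = 54°C ✓
length: length 19 ✓
GC content: GC 8/19 = 42.1%, outside 46.3–53.7% ✗
homopolymer run: longest run = 4 ✓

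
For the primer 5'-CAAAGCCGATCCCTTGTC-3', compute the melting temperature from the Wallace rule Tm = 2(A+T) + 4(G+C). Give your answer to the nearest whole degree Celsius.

56°C

Base counts: A=4, T=4, G=3, C=7 (length 18).
Tm = 2·(4+4) + 4·(3+7) = 2·8 + 4·10 = 16 + 40 = 56°C.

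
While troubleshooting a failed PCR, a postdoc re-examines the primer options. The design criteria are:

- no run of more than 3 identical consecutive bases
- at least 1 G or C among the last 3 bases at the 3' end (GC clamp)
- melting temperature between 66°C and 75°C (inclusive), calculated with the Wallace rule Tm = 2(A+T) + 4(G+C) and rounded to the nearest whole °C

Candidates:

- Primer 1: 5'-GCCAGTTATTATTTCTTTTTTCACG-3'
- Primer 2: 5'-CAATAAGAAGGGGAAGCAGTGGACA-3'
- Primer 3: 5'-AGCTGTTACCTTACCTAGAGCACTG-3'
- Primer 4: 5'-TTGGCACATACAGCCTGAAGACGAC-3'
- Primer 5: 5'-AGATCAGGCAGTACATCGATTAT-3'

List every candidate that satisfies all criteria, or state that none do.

Primer 3 only.

Primer 1 (25 nt, A=4 T=13 G=3 C=5): longest run = 6, exceeds 3 ✗; 3' end ACG has 2 G/C ✓; Tm = 2·17 + 4·8 = 66°C ✓ — fails.
Primer 2 (25 nt, A=11 T=2 G=9 C=3): longest run = 4, exceeds 3 ✗; 3' end ACA has 1 G/C ✓; Tm = 2·13 + 4·12 = 74°C ✓ — fails.
Primer 3 (25 nt, A=6 T=7 G=5 C=7): longest run = 2 ✓; 3' end CTG has 2 G/C ✓; Tm = 2·13 + 4·12 = 74°C ✓ — passes.
Primer 4 (25 nt, A=8 T=4 G=6 C=7): longest run = 2 ✓; 3' end GAC has 2 G/C ✓; Tm = 2·12 + 4·13 = 76°C, outside 66–75°C ✗ — fails.
Primer 5 (23 nt, A=8 T=6 G=5 C=4): longest run = 2 ✓; 3' end TAT has 0 G/C, need ≥1 ✗; Tm = 2·14 + 4·9 = 64°C, outside 66–75°C ✗ — fails.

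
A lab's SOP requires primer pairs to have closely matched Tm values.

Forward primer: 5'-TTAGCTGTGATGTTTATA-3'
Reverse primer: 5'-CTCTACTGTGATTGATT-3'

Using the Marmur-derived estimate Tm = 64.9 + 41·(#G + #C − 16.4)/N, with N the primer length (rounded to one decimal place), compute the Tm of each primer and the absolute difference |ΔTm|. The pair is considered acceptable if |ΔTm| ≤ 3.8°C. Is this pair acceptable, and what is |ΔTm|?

Forward: G+C = 5, N = 18 → Tm = 64.9 + 41·(5 − 16.4)/18 = 38.9°C.
Reverse: G+C = 6, N = 17 → Tm = 64.9 + 41·(6 − 16.4)/17 = 39.8°C.
|ΔTm| = |38.9 − 39.8| = 0.9°C, ≤ 3.8°C.

|ΔTm| = 0.9°C; the pair is acceptable.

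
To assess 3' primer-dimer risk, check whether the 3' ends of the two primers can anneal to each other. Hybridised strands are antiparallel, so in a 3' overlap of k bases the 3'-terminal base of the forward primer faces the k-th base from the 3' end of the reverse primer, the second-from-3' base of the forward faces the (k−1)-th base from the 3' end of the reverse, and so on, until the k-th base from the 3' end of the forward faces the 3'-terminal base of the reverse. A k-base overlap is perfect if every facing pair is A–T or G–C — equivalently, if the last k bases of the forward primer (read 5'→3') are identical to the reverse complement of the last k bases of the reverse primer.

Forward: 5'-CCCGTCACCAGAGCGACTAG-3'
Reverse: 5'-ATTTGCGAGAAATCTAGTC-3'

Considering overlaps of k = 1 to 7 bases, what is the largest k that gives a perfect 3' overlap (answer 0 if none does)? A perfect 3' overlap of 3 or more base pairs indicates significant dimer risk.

Last 7 bases (5'→3') — forward …CGACTAG, reverse …TCTAGTC.
Reverse complement of the reverse primer's last 7 bases: GACTAGA; its first k bases are the reverse complement of the reverse primer's last k bases, so a perfect k-base overlap needs the forward primer's last k bases to equal them.
Comparing (forward last k vs required): k=1: G vs G ✓; k=2: AG vs GA ✗; k=3: TAG vs GAC ✗; k=4: CTAG vs GACT ✗; k=5: ACTAG vs GACTA ✗; k=6: GACTAG vs GACTAG ✓; k=7: CGACTAG vs GACTAGA ✗.
Perfect overlaps at k = 1, 6; the largest is 6.

Longest perfect overlap: 6 complementary base pairs; significant dimer risk (threshold 3).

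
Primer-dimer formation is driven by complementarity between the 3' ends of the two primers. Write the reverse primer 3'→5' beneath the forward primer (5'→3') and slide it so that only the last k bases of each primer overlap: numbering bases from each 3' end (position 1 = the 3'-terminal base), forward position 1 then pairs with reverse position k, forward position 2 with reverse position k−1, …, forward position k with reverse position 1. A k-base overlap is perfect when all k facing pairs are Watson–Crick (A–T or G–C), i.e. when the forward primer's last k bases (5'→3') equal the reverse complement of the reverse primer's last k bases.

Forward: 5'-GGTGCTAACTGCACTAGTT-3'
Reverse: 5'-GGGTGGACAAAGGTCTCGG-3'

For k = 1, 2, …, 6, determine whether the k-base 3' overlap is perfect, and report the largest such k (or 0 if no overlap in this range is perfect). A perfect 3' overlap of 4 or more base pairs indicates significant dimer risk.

Longest perfect overlap: 0 complementary base pairs; below the dimer-risk threshold (threshold 4).

Last 6 bases (5'→3') — forward …CTAGTT, reverse …TCTCGG.
Reverse complement of the reverse primer's last 6 bases: CCGAGA; its first k bases are the reverse complement of the reverse primer's last k bases, so a perfect k-base overlap needs the forward primer's last k bases to equal them.
Comparing (forward last k vs required): k=1: T vs C ✗; k=2: TT vs CC ✗; k=3: GTT vs CCG ✗; k=4: AGTT vs CCGA ✗; k=5: TAGTT vs CCGAG ✗; k=6: CTAGTT vs CCGAGA ✗.
No overlap length from 1 to 6 is perfect, so the longest perfect 3' overlap is 0.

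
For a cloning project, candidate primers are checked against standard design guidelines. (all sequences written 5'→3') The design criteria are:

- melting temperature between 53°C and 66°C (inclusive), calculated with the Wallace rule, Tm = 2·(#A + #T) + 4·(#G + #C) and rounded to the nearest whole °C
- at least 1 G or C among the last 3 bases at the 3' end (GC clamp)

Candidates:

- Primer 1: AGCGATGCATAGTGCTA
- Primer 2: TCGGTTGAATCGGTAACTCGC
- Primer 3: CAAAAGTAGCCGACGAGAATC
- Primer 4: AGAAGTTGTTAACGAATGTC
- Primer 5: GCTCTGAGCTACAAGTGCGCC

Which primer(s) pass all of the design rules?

Primer 1 (17 nt, A=5 T=4 G=5 C=3): Tm = 2·9 + 4·8 = 50°C, outside 53–66°C ✗; 3' end CTA has 1 G/C ✓ — fails.
Primer 2 (21 nt, A=4 T=6 G=6 C=5): Tm = 2·10 + 4·11 = 64°C ✓; 3' end CGC has 3 G/C ✓ — passes.
Primer 3 (21 nt, A=9 T=2 G=5 C=5): Tm = 2·11 + 4·10 = 62°C ✓; 3' end ATC has 1 G/C ✓ — passes.
Primer 4 (20 nt, A=7 T=6 G=5 C=2): Tm = 2·13 + 4·7 = 54°C ✓; 3' end GTC has 2 G/C ✓ — passes.
Primer 5 (21 nt, A=4 T=4 G=6 C=7): Tm = 2·8 + 4·13 = 68°C, outside 53–66°C ✗; 3' end GCC has 3 G/C ✓ — fails.

Primer 2, Primer 3 and Primer 4.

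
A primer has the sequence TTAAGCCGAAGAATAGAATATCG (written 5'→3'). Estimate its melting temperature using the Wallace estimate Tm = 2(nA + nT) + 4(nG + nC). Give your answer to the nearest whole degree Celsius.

Base counts: A=10, T=5, G=5, C=3 (length 23).
Tm = 2·(10+5) + 4·(5+3) = 2·15 + 4·8 = 30 + 32 = 62°C.

62°C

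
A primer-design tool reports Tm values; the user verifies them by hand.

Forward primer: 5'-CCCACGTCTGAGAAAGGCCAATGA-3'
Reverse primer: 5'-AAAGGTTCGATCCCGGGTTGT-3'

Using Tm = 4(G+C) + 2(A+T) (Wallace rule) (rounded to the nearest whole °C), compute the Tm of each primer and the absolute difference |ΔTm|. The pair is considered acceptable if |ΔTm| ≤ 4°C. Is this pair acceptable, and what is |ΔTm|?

Forward: A=8 T=3 G=6 C=7 → Tm = 2·11 + 4·13 = 74°C.
Reverse: A=4 T=6 G=7 C=4 → Tm = 2·10 + 4·11 = 64°C.
|ΔTm| = |74 − 64| = 10°C, > 4°C.

|ΔTm| = 10°C; the pair is not acceptable.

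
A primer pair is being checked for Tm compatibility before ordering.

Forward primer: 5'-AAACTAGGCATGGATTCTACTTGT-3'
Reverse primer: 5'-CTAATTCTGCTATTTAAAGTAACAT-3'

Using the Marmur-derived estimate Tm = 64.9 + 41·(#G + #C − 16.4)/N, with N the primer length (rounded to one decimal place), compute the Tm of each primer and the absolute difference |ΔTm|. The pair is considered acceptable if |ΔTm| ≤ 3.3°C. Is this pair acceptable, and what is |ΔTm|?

Forward: G+C = 9, N = 24 → Tm = 64.9 + 41·(9 − 16.4)/24 = 52.3°C.
Reverse: G+C = 6, N = 25 → Tm = 64.9 + 41·(6 − 16.4)/25 = 47.8°C.
|ΔTm| = |52.3 − 47.8| = 4.5°C, > 3.3°C.

|ΔTm| = 4.5°C; the pair is not acceptable.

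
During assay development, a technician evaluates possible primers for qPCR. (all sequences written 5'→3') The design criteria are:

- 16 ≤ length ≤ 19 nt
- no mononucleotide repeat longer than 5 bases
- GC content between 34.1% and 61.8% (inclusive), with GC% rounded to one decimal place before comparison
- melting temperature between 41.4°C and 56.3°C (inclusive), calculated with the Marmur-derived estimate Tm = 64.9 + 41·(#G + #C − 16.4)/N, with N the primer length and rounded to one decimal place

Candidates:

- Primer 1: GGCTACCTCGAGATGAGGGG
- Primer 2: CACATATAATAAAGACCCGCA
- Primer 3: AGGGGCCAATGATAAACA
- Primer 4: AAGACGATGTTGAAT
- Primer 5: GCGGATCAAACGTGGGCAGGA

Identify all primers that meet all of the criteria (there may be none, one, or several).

Primer 3 only.

Primer 1 (20 nt, A=4 T=3 G=9 C=4): length 20, outside 16–19 ✗; longest run = 4 ✓; GC 13/20 = 65.0%, outside 34.1–61.8% ✗; Tm = 64.9 + 41·(13 − 16.4)/20 = 57.9°C, outside 41.4–56.3°C ✗ — fails.
Primer 2 (21 nt, A=10 T=3 G=2 C=6): length 21, outside 16–19 ✗; longest run = 3 ✓; GC 8/21 = 38.1% ✓; Tm = 64.9 + 41·(8 − 16.4)/21 = 48.5°C ✓ — fails.
Primer 3 (18 nt, A=8 T=2 G=5 C=3): length 18 ✓; longest run = 4 ✓; GC 8/18 = 44.4% ✓; Tm = 64.9 + 41·(8 − 16.4)/18 = 45.8°C ✓ — passes.
Primer 4 (15 nt, A=6 T=4 G=4 C=1): length 15, outside 16–19 ✗; longest run = 2 ✓; GC 5/15 = 33.3%, outside 34.1–61.8% ✗; Tm = 64.9 + 41·(5 − 16.4)/15 = 33.7°C, outside 41.4–56.3°C ✗ — fails.
Primer 5 (21 nt, A=6 T=2 G=9 C=4): length 21, outside 16–19 ✗; longest run = 3 ✓; GC 13/21 = 61.9%, outside 34.1–61.8% ✗; Tm = 64.9 + 41·(13 − 16.4)/21 = 58.3°C, outside 41.4–56.3°C ✗ — fails.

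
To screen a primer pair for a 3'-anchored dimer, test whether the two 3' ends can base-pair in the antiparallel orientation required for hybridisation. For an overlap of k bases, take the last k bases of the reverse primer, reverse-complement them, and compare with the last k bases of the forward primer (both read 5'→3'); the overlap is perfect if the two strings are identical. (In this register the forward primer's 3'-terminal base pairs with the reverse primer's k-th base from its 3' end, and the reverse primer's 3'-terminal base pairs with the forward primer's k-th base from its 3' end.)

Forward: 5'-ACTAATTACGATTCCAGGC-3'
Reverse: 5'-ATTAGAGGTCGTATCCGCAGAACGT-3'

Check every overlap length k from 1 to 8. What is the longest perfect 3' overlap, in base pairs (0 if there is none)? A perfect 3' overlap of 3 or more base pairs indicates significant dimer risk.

Longest perfect overlap: 0 complementary base pairs; below the dimer-risk threshold (threshold 3).

Last 8 bases (5'→3') — forward …TTCCAGGC, reverse …CAGAACGT.
Reverse complement of the reverse primer's last 8 bases: ACGTTCTG; its first k bases are the reverse complement of the reverse primer's last k bases, so a perfect k-base overlap needs the forward primer's last k bases to equal them.
Comparing (forward last k vs required): k=1: C vs A ✗; k=2: GC vs AC ✗; k=3: GGC vs ACG ✗; k=4: AGGC vs ACGT ✗; k=5: CAGGC vs ACGTT ✗; k=6: CCAGGC vs ACGTTC ✗; k=7: TCCAGGC vs ACGTTCT ✗; k=8: TTCCAGGC vs ACGTTCTG ✗.
No overlap length from 1 to 8 is perfect, so the longest perfect 3' overlap is 0.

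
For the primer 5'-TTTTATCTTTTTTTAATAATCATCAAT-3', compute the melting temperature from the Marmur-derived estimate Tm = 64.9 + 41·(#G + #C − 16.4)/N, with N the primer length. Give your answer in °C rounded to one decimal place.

44.6°C

Base counts: A=8, T=16, G=0, C=3; G+C = 3, N = 27.
Tm = 64.9 + 41·(3 − 16.4)/27 = 64.9 + -549.40/27 = 44.6°C.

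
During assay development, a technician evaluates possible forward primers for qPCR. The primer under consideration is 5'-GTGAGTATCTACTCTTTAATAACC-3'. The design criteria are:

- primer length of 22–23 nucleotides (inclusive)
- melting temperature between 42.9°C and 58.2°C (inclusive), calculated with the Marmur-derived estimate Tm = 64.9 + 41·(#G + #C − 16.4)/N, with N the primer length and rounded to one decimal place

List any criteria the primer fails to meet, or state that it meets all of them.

Base counts: A=7, T=9, G=3, C=5 (length 24).
length: length 24, outside 22–23 ✗
Tm: Tm = 64.9 + 41·(8 − 16.4)/24 = 50.6°C ✓

Fails: length.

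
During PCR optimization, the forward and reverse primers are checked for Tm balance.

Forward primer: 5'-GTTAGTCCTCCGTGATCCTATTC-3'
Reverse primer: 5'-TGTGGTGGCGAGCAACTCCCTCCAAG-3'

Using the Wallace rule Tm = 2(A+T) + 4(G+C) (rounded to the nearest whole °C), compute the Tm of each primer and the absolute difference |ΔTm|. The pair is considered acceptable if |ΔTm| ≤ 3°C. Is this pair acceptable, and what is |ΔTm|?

Forward: A=3 T=9 G=4 C=7 → Tm = 2·12 + 4·11 = 68°C.
Reverse: A=5 T=5 G=8 C=8 → Tm = 2·10 + 4·16 = 84°C.
|ΔTm| = |68 − 84| = 16°C, > 3°C.

|ΔTm| = 16°C; the pair is not acceptable.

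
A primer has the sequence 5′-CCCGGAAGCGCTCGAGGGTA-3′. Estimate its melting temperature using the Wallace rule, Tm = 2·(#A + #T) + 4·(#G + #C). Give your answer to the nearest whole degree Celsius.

Base counts: A=4, T=2, G=8, C=6 (length 20).
Tm = 2·(4+2) + 4·(8+6) = 2·6 + 4·14 = 12 + 56 = 68°C.

68°C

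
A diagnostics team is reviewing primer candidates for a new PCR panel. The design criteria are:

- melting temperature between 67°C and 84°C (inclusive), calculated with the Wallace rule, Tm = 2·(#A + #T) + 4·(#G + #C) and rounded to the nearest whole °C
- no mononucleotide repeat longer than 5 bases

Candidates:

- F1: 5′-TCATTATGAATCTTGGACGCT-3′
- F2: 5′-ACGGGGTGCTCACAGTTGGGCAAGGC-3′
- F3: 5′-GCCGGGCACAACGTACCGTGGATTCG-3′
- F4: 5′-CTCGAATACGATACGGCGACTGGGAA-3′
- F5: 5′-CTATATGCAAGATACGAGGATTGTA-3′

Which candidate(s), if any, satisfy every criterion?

F4 and F5.

F1 (21 nt, A=5 T=8 G=4 C=4): Tm = 2·13 + 4·8 = 58°C, outside 67–84°C ✗; longest run = 2 ✓ — fails.
F2 (26 nt, A=5 T=4 G=11 C=6): Tm = 2·9 + 4·17 = 86°C, outside 67–84°C ✗; longest run = 4 ✓ — fails.
F3 (26 nt, A=5 T=4 G=9 C=8): Tm = 2·9 + 4·17 = 86°C, outside 67–84°C ✗; longest run = 3 ✓ — fails.
F4 (26 nt, A=8 T=4 G=8 C=6): Tm = 2·12 + 4·14 = 80°C ✓; longest run = 3 ✓ — passes.
F5 (25 nt, A=9 T=7 G=6 C=3): Tm = 2·16 + 4·9 = 68°C ✓; longest run = 2 ✓ — passes.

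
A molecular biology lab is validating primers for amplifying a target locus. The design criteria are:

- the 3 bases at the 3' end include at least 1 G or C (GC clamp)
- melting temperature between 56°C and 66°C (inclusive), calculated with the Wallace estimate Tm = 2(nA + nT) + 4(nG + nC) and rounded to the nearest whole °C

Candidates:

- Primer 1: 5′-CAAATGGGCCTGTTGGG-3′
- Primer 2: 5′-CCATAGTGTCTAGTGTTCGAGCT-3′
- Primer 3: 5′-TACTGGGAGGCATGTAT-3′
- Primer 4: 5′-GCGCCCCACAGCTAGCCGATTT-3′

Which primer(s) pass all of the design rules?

None of the candidates satisfy all criteria.

Primer 1 (17 nt, A=3 T=4 G=7 C=3): 3' end GGG has 3 G/C ✓; Tm = 2·7 + 4·10 = 54°C, outside 56–66°C ✗ — fails.
Primer 2 (23 nt, A=4 T=8 G=6 C=5): 3' end GCT has 2 G/C ✓; Tm = 2·12 + 4·11 = 68°C, outside 56–66°C ✗ — fails.
Primer 3 (17 nt, A=4 T=5 G=6 C=2): 3' end TAT has 0 G/C, need ≥1 ✗; Tm = 2·9 + 4·8 = 50°C, outside 56–66°C ✗ — fails.
Primer 4 (22 nt, A=4 T=4 G=5 C=9): 3' end TTT has 0 G/C, need ≥1 ✗; Tm = 2·8 + 4·14 = 72°C, outside 56–66°C ✗ — fails.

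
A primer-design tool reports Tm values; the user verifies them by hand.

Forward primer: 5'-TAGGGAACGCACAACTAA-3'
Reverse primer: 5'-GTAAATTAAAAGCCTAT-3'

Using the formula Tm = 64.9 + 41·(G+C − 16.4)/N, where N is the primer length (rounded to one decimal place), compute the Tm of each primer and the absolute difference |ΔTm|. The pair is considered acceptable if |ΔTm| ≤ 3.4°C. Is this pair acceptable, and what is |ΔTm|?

Forward: G+C = 8, N = 18 → Tm = 64.9 + 41·(8 − 16.4)/18 = 45.8°C.
Reverse: G+C = 4, N = 17 → Tm = 64.9 + 41·(4 − 16.4)/17 = 35.0°C.
|ΔTm| = |45.8 − 35.0| = 10.8°C, > 3.4°C.

|ΔTm| = 10.8°C; the pair is not acceptable.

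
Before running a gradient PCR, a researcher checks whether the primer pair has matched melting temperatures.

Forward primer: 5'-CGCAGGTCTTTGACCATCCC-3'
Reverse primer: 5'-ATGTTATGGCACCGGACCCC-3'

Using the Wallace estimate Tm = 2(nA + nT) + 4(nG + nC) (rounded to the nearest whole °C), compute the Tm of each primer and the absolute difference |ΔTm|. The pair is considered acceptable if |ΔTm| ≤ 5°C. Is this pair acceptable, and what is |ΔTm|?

|ΔTm| = 0°C; the pair is acceptable.

Forward: A=3 T=5 G=4 C=8 → Tm = 2·8 + 4·12 = 64°C.
Reverse: A=4 T=4 G=5 C=7 → Tm = 2·8 + 4·12 = 64°C.
|ΔTm| = |64 − 64| = 0°C, ≤ 5°C.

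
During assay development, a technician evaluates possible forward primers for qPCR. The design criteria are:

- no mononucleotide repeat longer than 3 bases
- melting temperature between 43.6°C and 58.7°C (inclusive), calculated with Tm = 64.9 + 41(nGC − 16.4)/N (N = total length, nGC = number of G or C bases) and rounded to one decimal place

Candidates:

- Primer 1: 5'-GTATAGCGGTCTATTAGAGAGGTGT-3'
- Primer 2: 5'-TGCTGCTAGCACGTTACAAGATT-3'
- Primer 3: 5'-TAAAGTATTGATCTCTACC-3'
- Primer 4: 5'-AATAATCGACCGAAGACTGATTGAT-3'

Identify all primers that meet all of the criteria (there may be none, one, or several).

Primer 1 (25 nt, A=6 T=8 G=9 C=2): longest run = 2 ✓; Tm = 64.9 + 41·(11 − 16.4)/25 = 56.0°C ✓ — passes.
Primer 2 (23 nt, A=6 T=7 G=5 C=5): longest run = 2 ✓; Tm = 64.9 + 41·(10 − 16.4)/23 = 53.5°C ✓ — passes.
Primer 3 (19 nt, A=6 T=7 G=2 C=4): longest run = 3 ✓; Tm = 64.9 + 41·(6 − 16.4)/19 = 42.5°C, outside 43.6–58.7°C ✗ — fails.
Primer 4 (25 nt, A=10 T=6 G=5 C=4): longest run = 2 ✓; Tm = 64.9 + 41·(9 − 16.4)/25 = 52.8°C ✓ — passes.

Primer 1, Primer 2 and Primer 4.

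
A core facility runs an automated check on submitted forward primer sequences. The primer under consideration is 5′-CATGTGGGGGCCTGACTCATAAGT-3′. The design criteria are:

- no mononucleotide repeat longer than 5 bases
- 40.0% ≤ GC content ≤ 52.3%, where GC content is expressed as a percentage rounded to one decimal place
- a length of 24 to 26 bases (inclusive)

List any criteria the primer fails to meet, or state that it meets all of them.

Fails: GC content.

Base counts: A=5, T=6, G=8, C=5 (length 24).
homopolymer run: longest run = 5 ✓
GC content: GC 13/24 = 54.2%, outside 40.0–52.3% ✗
length: length 24 ✓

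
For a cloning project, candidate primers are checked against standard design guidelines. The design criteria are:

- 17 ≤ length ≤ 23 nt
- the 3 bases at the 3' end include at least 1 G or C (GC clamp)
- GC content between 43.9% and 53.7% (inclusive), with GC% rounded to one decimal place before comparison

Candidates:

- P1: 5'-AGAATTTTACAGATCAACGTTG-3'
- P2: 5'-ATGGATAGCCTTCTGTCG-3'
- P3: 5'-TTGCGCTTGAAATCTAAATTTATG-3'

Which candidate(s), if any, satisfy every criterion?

P1 (22 nt, A=8 T=7 G=4 C=3): length 22 ✓; 3' end TTG has 1 G/C ✓; GC 7/22 = 31.8%, outside 43.9–53.7% ✗ — fails.
P2 (18 nt, A=3 T=6 G=5 C=4): length 18 ✓; 3' end TCG has 2 G/C ✓; GC 9/18 = 50.0% ✓ — passes.
P3 (24 nt, A=7 T=10 G=4 C=3): length 24, outside 17–23 ✗; 3' end ATG has 1 G/C ✓; GC 7/24 = 29.2%, outside 43.9–53.7% ✗ — fails.

P2 only.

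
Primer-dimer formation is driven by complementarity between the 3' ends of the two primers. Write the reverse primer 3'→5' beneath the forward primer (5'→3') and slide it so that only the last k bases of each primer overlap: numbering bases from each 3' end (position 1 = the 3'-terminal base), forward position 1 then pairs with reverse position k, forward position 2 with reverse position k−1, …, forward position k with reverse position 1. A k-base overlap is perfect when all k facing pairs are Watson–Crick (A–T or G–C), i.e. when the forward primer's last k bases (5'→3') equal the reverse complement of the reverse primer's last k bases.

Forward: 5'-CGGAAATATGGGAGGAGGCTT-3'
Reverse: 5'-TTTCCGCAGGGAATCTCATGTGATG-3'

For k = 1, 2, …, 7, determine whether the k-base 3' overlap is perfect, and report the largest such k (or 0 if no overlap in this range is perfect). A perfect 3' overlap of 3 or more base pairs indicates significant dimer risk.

Longest perfect overlap: 0 complementary base pairs; below the dimer-risk threshold (threshold 3).

Last 7 bases (5'→3') — forward …GAGGCTT, reverse …TGTGATG.
Reverse complement of the reverse primer's last 7 bases: CATCACA; its first k bases are the reverse complement of the reverse primer's last k bases, so a perfect k-base overlap needs the forward primer's last k bases to equal them.
Comparing (forward last k vs required): k=1: T vs C ✗; k=2: TT vs CA ✗; k=3: CTT vs CAT ✗; k=4: GCTT vs CATC ✗; k=5: GGCTT vs CATCA ✗; k=6: AGGCTT vs CATCAC ✗; k=7: GAGGCTT vs CATCACA ✗.
No overlap length from 1 to 7 is perfect, so the longest perfect 3' overlap is 0.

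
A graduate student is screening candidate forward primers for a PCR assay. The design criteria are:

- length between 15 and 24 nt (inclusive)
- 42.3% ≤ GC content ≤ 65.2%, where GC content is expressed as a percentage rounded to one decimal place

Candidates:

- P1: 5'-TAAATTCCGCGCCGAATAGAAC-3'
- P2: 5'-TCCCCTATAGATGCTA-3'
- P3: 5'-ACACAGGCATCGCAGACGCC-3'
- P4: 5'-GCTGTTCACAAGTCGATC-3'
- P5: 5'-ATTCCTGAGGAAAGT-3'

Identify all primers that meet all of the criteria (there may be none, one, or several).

P1 (22 nt, A=8 T=4 G=4 C=6): length 22 ✓; GC 10/22 = 45.5% ✓ — passes.
P2 (16 nt, A=4 T=5 G=2 C=5): length 16 ✓; GC 7/16 = 43.8% ✓ — passes.
P3 (20 nt, A=6 T=1 G=5 C=8): length 20 ✓; GC 13/20 = 65.0% ✓ — passes.
P4 (18 nt, A=4 T=5 G=4 C=5): length 18 ✓; GC 9/18 = 50.0% ✓ — passes.
P5 (15 nt, A=5 T=4 G=4 C=2): length 15 ✓; GC 6/15 = 40.0%, outside 42.3–65.2% ✗ — fails.

P1, P2, P3 and P4.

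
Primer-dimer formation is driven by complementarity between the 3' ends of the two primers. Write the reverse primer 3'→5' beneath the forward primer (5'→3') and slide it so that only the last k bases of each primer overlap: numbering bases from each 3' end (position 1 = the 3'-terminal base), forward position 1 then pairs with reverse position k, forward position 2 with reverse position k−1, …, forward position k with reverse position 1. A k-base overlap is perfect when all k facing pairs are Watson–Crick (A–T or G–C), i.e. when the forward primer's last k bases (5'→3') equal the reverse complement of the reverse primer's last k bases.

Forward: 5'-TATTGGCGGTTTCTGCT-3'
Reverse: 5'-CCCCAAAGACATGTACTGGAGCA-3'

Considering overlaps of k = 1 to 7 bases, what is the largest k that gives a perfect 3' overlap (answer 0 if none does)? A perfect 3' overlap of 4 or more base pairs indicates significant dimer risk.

Longest perfect overlap: 4 complementary base pairs; significant dimer risk (threshold 4).

Last 7 bases (5'→3') — forward …TTCTGCT, reverse …TGGAGCA.
Reverse complement of the reverse primer's last 7 bases: TGCTCCA; its first k bases are the reverse complement of the reverse primer's last k bases, so a perfect k-base overlap needs the forward primer's last k bases to equal them.
Comparing (forward last k vs required): k=1: T vs T ✓; k=2: CT vs TG ✗; k=3: GCT vs TGC ✗; k=4: TGCT vs TGCT ✓; k=5: CTGCT vs TGCTC ✗; k=6: TCTGCT vs TGCTCC ✗; k=7: TTCTGCT vs TGCTCCA ✗.
Perfect overlaps at k = 1, 4; the largest is 4.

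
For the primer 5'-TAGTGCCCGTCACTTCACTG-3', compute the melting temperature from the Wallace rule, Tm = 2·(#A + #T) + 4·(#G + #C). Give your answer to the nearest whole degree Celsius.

Base counts: A=3, T=6, G=4, C=7 (length 20).
Tm = 2·(3+6) + 4·(4+7) = 2·9 + 4·11 = 18 + 44 = 62°C.

62°C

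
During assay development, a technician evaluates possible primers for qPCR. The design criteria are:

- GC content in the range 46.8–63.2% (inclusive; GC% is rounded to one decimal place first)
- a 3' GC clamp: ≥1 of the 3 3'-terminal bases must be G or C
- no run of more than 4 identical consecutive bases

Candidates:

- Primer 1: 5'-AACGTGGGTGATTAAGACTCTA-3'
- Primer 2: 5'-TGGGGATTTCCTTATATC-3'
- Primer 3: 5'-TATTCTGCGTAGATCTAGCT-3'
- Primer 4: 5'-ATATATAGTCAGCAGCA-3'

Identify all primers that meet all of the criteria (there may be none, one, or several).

None of the candidates satisfy all criteria.

Primer 1 (22 nt, A=7 T=6 G=6 C=3): GC 9/22 = 40.9%, outside 46.8–63.2% ✗; 3' end CTA has 1 G/C ✓; longest run = 3 ✓ — fails.
Primer 2 (18 nt, A=3 T=8 G=4 C=3): GC 7/18 = 38.9%, outside 46.8–63.2% ✗; 3' end ATC has 1 G/C ✓; longest run = 4 ✓ — fails.
Primer 3 (20 nt, A=4 T=8 G=4 C=4): GC 8/20 = 40.0%, outside 46.8–63.2% ✗; 3' end GCT has 2 G/C ✓; longest run = 2 ✓ — fails.
Primer 4 (17 nt, A=7 T=4 G=3 C=3): GC 6/17 = 35.3%, outside 46.8–63.2% ✗; 3' end GCA has 2 G/C ✓; longest run = 1 ✓ — fails.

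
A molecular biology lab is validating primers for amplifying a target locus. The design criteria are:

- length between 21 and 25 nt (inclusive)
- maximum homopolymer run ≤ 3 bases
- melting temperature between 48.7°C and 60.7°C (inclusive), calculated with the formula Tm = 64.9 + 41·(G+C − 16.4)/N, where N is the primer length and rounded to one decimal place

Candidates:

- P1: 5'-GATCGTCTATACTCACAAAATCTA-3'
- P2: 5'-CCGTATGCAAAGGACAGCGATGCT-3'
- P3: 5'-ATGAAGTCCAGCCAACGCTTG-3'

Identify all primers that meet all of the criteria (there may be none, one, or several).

P1 (24 nt, A=9 T=7 G=2 C=6): length 24 ✓; longest run = 4, exceeds 3 ✗; Tm = 64.9 + 41·(8 − 16.4)/24 = 50.6°C ✓ — fails.
P2 (24 nt, A=7 T=4 G=7 C=6): length 24 ✓; longest run = 3 ✓; Tm = 64.9 + 41·(13 − 16.4)/24 = 59.1°C ✓ — passes.
P3 (21 nt, A=6 T=4 G=5 C=6): length 21 ✓; longest run = 2 ✓; Tm = 64.9 + 41·(11 − 16.4)/21 = 54.4°C ✓ — passes.

P2 and P3.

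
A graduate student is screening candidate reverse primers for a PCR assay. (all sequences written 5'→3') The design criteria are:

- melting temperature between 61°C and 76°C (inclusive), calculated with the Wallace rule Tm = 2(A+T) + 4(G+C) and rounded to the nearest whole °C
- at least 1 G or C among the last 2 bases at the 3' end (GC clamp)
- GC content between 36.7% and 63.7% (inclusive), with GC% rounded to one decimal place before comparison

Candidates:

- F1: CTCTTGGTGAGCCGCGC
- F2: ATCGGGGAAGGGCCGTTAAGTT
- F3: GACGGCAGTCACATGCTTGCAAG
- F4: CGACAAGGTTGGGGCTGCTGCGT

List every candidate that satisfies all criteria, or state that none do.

F3 only.

F1 (17 nt, A=1 T=4 G=6 C=6): Tm = 2·5 + 4·12 = 58°C, outside 61–76°C ✗; 3' end GC has 2 G/C ✓; GC 12/17 = 70.6%, outside 36.7–63.7% ✗ — fails.
F2 (22 nt, A=5 T=5 G=9 C=3): Tm = 2·10 + 4·12 = 68°C ✓; 3' end TT has 0 G/C, need ≥1 ✗; GC 12/22 = 54.5% ✓ — fails.
F3 (23 nt, A=6 T=4 G=7 C=6): Tm = 2·10 + 4·13 = 72°C ✓; 3' end AG has 1 G/C ✓; GC 13/23 = 56.5% ✓ — passes.
F4 (23 nt, A=3 T=5 G=10 C=5): Tm = 2·8 + 4·15 = 76°C ✓; 3' end GT has 1 G/C ✓; GC 15/23 = 65.2%, outside 36.7–63.7% ✗ — fails.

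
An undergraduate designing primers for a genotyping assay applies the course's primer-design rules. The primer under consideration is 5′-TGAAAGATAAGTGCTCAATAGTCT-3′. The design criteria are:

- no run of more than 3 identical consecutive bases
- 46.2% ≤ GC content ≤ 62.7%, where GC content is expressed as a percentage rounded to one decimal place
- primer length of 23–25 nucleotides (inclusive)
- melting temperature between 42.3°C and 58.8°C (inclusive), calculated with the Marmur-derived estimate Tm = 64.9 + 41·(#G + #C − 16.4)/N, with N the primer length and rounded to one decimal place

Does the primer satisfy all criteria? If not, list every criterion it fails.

Fails: GC content.

Base counts: A=9, T=7, G=5, C=3 (length 24).
homopolymer run: longest run = 3 ✓
GC content: GC 8/24 = 33.3%, outside 46.2–62.7% ✗
length: length 24 ✓
Tm: Tm = 64.9 + 41·(8 − 16.4)/24 = 50.6°C ✓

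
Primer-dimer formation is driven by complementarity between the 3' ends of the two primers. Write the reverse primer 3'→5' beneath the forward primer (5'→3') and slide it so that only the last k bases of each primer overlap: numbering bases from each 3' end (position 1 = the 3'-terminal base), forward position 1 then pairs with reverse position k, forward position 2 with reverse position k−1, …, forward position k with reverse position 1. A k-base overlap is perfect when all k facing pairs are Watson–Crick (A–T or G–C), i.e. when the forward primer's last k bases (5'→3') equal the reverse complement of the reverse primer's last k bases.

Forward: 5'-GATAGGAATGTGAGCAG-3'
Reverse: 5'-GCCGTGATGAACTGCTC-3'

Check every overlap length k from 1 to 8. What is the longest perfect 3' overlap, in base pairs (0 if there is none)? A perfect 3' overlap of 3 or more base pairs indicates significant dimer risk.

Longest perfect overlap: 6 complementary base pairs; significant dimer risk (threshold 3).

Last 8 bases (5'→3') — forward …GTGAGCAG, reverse …AACTGCTC.
Reverse complement of the reverse primer's last 8 bases: GAGCAGTT; its first k bases are the reverse complement of the reverse primer's last k bases, so a perfect k-base overlap needs the forward primer's last k bases to equal them.
Comparing (forward last k vs required): k=1: G vs G ✓; k=2: AG vs GA ✗; k=3: CAG vs GAG ✗; k=4: GCAG vs GAGC ✗; k=5: AGCAG vs GAGCA ✗; k=6: GAGCAG vs GAGCAG ✓; k=7: TGAGCAG vs GAGCAGT ✗; k=8: GTGAGCAG vs GAGCAGTT ✗.
Perfect overlaps at k = 1, 6; the largest is 6.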